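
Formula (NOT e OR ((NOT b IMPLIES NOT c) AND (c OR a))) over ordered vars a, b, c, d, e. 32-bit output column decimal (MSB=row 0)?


Formula: (NOT e OR ((NOT b IMPLIES NOT c) AND (c OR a))) over a, b, c, d, e (32 rows)
Evaluate each row (bits = a,b,c,d,e, MSB first):
  row 0 [00000]: (NOT 0 OR ((NOT 0 IMPLIES NOT 0) AND (0 OR 0))) -> 1
  row 1 [00001]: (NOT 1 OR ((NOT 0 IMPLIES NOT 0) AND (0 OR 0))) -> 0
  row 2 [00010]: (NOT 0 OR ((NOT 0 IMPLIES NOT 0) AND (0 OR 0))) -> 1
  row 3 [00011]: (NOT 1 OR ((NOT 0 IMPLIES NOT 0) AND (0 OR 0))) -> 0
  row 4 [00100]: (NOT 0 OR ((NOT 0 IMPLIES NOT 1) AND (1 OR 0))) -> 1
  row 5 [00101]: (NOT 1 OR ((NOT 0 IMPLIES NOT 1) AND (1 OR 0))) -> 0
  row 6 [00110]: (NOT 0 OR ((NOT 0 IMPLIES NOT 1) AND (1 OR 0))) -> 1
  row 7 [00111]: (NOT 1 OR ((NOT 0 IMPLIES NOT 1) AND (1 OR 0))) -> 0
  row 8 [01000]: (NOT 0 OR ((NOT 1 IMPLIES NOT 0) AND (0 OR 0))) -> 1
  row 9 [01001]: (NOT 1 OR ((NOT 1 IMPLIES NOT 0) AND (0 OR 0))) -> 0
  row 10 [01010]: (NOT 0 OR ((NOT 1 IMPLIES NOT 0) AND (0 OR 0))) -> 1
  row 11 [01011]: (NOT 1 OR ((NOT 1 IMPLIES NOT 0) AND (0 OR 0))) -> 0
  row 12 [01100]: (NOT 0 OR ((NOT 1 IMPLIES NOT 1) AND (1 OR 0))) -> 1
  row 13 [01101]: (NOT 1 OR ((NOT 1 IMPLIES NOT 1) AND (1 OR 0))) -> 1
  row 14 [01110]: (NOT 0 OR ((NOT 1 IMPLIES NOT 1) AND (1 OR 0))) -> 1
  row 15 [01111]: (NOT 1 OR ((NOT 1 IMPLIES NOT 1) AND (1 OR 0))) -> 1
  row 16 [10000]: (NOT 0 OR ((NOT 0 IMPLIES NOT 0) AND (0 OR 1))) -> 1
  row 17 [10001]: (NOT 1 OR ((NOT 0 IMPLIES NOT 0) AND (0 OR 1))) -> 1
  row 18 [10010]: (NOT 0 OR ((NOT 0 IMPLIES NOT 0) AND (0 OR 1))) -> 1
  row 19 [10011]: (NOT 1 OR ((NOT 0 IMPLIES NOT 0) AND (0 OR 1))) -> 1
  row 20 [10100]: (NOT 0 OR ((NOT 0 IMPLIES NOT 1) AND (1 OR 1))) -> 1
  row 21 [10101]: (NOT 1 OR ((NOT 0 IMPLIES NOT 1) AND (1 OR 1))) -> 0
  row 22 [10110]: (NOT 0 OR ((NOT 0 IMPLIES NOT 1) AND (1 OR 1))) -> 1
  row 23 [10111]: (NOT 1 OR ((NOT 0 IMPLIES NOT 1) AND (1 OR 1))) -> 0
  row 24 [11000]: (NOT 0 OR ((NOT 1 IMPLIES NOT 0) AND (0 OR 1))) -> 1
  row 25 [11001]: (NOT 1 OR ((NOT 1 IMPLIES NOT 0) AND (0 OR 1))) -> 1
  row 26 [11010]: (NOT 0 OR ((NOT 1 IMPLIES NOT 0) AND (0 OR 1))) -> 1
  row 27 [11011]: (NOT 1 OR ((NOT 1 IMPLIES NOT 0) AND (0 OR 1))) -> 1
  row 28 [11100]: (NOT 0 OR ((NOT 1 IMPLIES NOT 1) AND (1 OR 1))) -> 1
  row 29 [11101]: (NOT 1 OR ((NOT 1 IMPLIES NOT 1) AND (1 OR 1))) -> 1
  row 30 [11110]: (NOT 0 OR ((NOT 1 IMPLIES NOT 1) AND (1 OR 1))) -> 1
  row 31 [11111]: (NOT 1 OR ((NOT 1 IMPLIES NOT 1) AND (1 OR 1))) -> 1
Full result column, 4 rows per line (a,b,c fixed per line; d,e runs 00..11 left to right):
  rows 0-3 [a,b,c=000]: 1010  = hex A
  rows 4-7 [a,b,c=001]: 1010  = hex A
  rows 8-11 [a,b,c=010]: 1010  = hex A
  rows 12-15 [a,b,c=011]: 1111  = hex F
  rows 16-19 [a,b,c=100]: 1111  = hex F
  rows 20-23 [a,b,c=101]: 1010  = hex A
  rows 24-27 [a,b,c=110]: 1111  = hex F
  rows 28-31 [a,b,c=111]: 1111  = hex F
Output column (row 0 .. row 31) = 10101010101011111111101011111111
Output column grouped in 4s = 1010 1010 1010 1111 1111 1010 1111 1111 = 0xAAAFFAFF
Convert to decimal digit by digit (value = value*16 + digit):
  A -> 10
  10*16 + 10 (A) = 170
  170*16 + 10 (A) = 2730
  2730*16 + 15 (F) = 43695
  43695*16 + 15 (F) = 699135
  699135*16 + 10 (A) = 11186170
  11186170*16 + 15 (F) = 178978735
  178978735*16 + 15 (F) = 2863659775
Decimal = 2863659775

2863659775


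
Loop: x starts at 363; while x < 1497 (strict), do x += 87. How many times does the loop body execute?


Step 1: x goes from 363 toward 1497 by 87; the body runs while x<1497, so iterations = ceil((bound-start)/step)
Step 2: Distance=1134
Step 3: ceil(1134/87)=14

14


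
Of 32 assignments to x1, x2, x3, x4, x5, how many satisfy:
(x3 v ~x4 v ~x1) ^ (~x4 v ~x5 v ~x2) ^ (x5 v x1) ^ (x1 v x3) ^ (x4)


CNF with 5 clauses over 5 vars (32 assignments).
An assignment satisfies CNF iff every clause has >=1 true literal.
Check each row (bits = x1,x2,x3,x4,x5; clause T/F shown):
  row 0 [00000]: clauses=TTFFF -> 0
  row 1 [00001]: clauses=TTTFF -> 0
  row 2 [00010]: clauses=TTFFT -> 0
  row 3 [00011]: clauses=TTTFT -> 0
  row 4 [00100]: clauses=TTFTF -> 0
  row 5 [00101]: clauses=TTTTF -> 0
  row 6 [00110]: clauses=TTFTT -> 0
  row 7 [00111]: clauses=TTTTT -> 1
  row 8 [01000]: clauses=TTFFF -> 0
  row 9 [01001]: clauses=TTTFF -> 0
  row 10 [01010]: clauses=TTFFT -> 0
  row 11 [01011]: clauses=TFTFT -> 0
  row 12 [01100]: clauses=TTFTF -> 0
  row 13 [01101]: clauses=TTTTF -> 0
  row 14 [01110]: clauses=TTFTT -> 0
  row 15 [01111]: clauses=TFTTT -> 0
  row 16 [10000]: clauses=TTTTF -> 0
  row 17 [10001]: clauses=TTTTF -> 0
  row 18 [10010]: clauses=FTTTT -> 0
  row 19 [10011]: clauses=FTTTT -> 0
  row 20 [10100]: clauses=TTTTF -> 0
  row 21 [10101]: clauses=TTTTF -> 0
  row 22 [10110]: clauses=TTTTT -> 1
  row 23 [10111]: clauses=TTTTT -> 1
  row 24 [11000]: clauses=TTTTF -> 0
  row 25 [11001]: clauses=TTTTF -> 0
  row 26 [11010]: clauses=FTTTT -> 0
  row 27 [11011]: clauses=FFTTT -> 0
  row 28 [11100]: clauses=TTTTF -> 0
  row 29 [11101]: clauses=TTTTF -> 0
  row 30 [11110]: clauses=TTTTT -> 1
  row 31 [11111]: clauses=TFTTT -> 0
Full result column, 8 rows per line (x1,x2 fixed per line; x3,x4,x5 runs 000..111 left to right):
  rows 0-7 [x1,x2=00]: 00000001  (ones: 1)
  rows 8-15 [x1,x2=01]: 00000000  (ones: 0)
  rows 16-23 [x1,x2=10]: 00000011  (ones: 2)
  rows 24-31 [x1,x2=11]: 00000010  (ones: 1)
Satisfying assignments = 1+0+2+1 = 4

4


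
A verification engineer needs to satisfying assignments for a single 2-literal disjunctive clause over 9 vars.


Step 1: Total=2^9=512
Step 2: Unsat when all 2 false: 2^7=128
Step 3: Sat=512-128=384

384


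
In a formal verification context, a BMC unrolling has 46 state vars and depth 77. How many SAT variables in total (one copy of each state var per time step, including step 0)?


BMC unrolls to depth k, creating one copy of each state var for steps 0..k.
Step count = 77 + 1 = 78 (steps 0 through 77)
Vars per step = 46
Total = 46 * 78 = 3588

3588


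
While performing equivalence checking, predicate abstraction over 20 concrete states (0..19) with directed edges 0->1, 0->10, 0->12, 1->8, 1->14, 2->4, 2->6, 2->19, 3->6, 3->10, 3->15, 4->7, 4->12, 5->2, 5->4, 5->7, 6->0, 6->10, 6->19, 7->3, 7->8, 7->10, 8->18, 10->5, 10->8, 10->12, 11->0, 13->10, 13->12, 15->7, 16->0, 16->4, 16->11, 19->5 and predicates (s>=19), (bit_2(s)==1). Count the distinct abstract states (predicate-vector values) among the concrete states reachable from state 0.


BFS from 0:
Concrete reachable: {0, 1, 2, 3, 4, 5, 6, 7, 8, 10, 12, 14, 15, 18, 19}
Abstract via predicates (s>=19), (bit_2(s)==1):
  (0,0) <- {0, 1, 2, 3, 8, 10, 18}
  (0,1) <- {4, 5, 6, 7, 12, 14, 15}
  (1,0) <- {19}
Distinct abstract states = 3

3


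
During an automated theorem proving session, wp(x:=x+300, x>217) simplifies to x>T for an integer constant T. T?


Formula: wp(x:=E, P) = P[E/x] (substitute E for x in postcondition)
Step 1: Postcondition: x>217
Step 2: Substitute x+300 for x: x+300>217
Step 3: Solve for x: x > 217-300 = -83

-83


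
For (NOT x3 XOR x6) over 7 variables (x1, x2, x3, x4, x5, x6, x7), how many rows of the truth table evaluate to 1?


Formula: (NOT x3 XOR x6) over 7 vars (128 rows)
Evaluate each row (x1, x2, x3, x4, x5, x6, x7 as bits, MSB first):
  row 0 [0000000]: (NOT 0 XOR 0) -> 1
  row 1 [0000001]: (NOT 0 XOR 0) -> 1
  row 2 [0000010]: (NOT 0 XOR 1) -> 0
  row 3 [0000011]: (NOT 0 XOR 1) -> 0
  row 4 [0000100]: (NOT 0 XOR 0) -> 1
  (every remaining row is evaluated the same way; all 128 results are listed next)
Full result column, 8 rows per line (x1,x2,x3,x4 fixed per line; x5,x6,x7 runs 000..111 left to right):
  rows 0-7 [x1,x2,x3,x4=0000]: 11001100  (ones: 4)
  rows 8-15 [x1,x2,x3,x4=0001]: 11001100  (ones: 4)
  rows 16-23 [x1,x2,x3,x4=0010]: 00110011  (ones: 4)
  rows 24-31 [x1,x2,x3,x4=0011]: 00110011  (ones: 4)
  rows 32-39 [x1,x2,x3,x4=0100]: 11001100  (ones: 4)
  rows 40-47 [x1,x2,x3,x4=0101]: 11001100  (ones: 4)
  rows 48-55 [x1,x2,x3,x4=0110]: 00110011  (ones: 4)
  rows 56-63 [x1,x2,x3,x4=0111]: 00110011  (ones: 4)
  rows 64-71 [x1,x2,x3,x4=1000]: 11001100  (ones: 4)
  rows 72-79 [x1,x2,x3,x4=1001]: 11001100  (ones: 4)
  rows 80-87 [x1,x2,x3,x4=1010]: 00110011  (ones: 4)
  rows 88-95 [x1,x2,x3,x4=1011]: 00110011  (ones: 4)
  rows 96-103 [x1,x2,x3,x4=1100]: 11001100  (ones: 4)
  rows 104-111 [x1,x2,x3,x4=1101]: 11001100  (ones: 4)
  rows 112-119 [x1,x2,x3,x4=1110]: 00110011  (ones: 4)
  rows 120-127 [x1,x2,x3,x4=1111]: 00110011  (ones: 4)
Count of 1-rows = 4+4+4+4+4+4+4+4+4+4+4+4+4+4+4+4 = 64

64


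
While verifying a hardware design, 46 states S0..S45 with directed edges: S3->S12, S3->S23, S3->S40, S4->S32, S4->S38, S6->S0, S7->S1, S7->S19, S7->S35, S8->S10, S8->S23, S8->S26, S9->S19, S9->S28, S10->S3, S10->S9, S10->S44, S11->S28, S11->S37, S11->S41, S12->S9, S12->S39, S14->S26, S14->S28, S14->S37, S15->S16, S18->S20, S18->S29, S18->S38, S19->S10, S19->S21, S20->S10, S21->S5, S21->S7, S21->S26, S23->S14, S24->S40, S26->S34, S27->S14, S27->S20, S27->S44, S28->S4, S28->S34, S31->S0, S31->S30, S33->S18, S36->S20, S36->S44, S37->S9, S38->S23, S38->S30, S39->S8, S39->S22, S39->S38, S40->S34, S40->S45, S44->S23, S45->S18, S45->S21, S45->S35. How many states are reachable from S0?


BFS from S0:
  layer 0: {S0}
Reachable set: {S0}
Count = 1

1


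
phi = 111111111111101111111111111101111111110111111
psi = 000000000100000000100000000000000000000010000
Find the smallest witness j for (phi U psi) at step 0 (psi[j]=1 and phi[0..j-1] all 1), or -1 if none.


(phi U psi) at 0: need smallest j with psi[j]=1 and phi[i]=1 for all i in [0,j).
Scan from step 0:
  step 0: phi=1, psi=0 -> continue
  step 1: phi=1, psi=0 -> continue
  step 2: phi=1, psi=0 -> continue
  step 3: phi=1, psi=0 -> continue
  step 9: psi=1 and phi held for [0,9) -> witness found
Witness step = 9

9


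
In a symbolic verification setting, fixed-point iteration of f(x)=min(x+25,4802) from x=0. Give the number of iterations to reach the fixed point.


Step 1: x=0, cap=4802, increment=25
Step 2: x grows by 25 each step until capped at 4802; fixed point is x=4802
Step 3: iterations = ceil(4802/25) = 193

193


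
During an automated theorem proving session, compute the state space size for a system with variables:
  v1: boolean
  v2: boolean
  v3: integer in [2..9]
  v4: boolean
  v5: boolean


State space = product of domain sizes of all variables.
Domain sizes:
  v1 (boolean): 2
  v2 (boolean): 2
  v3 (integer in [2..9]): 8
  v4 (boolean): 2
  v5 (boolean): 2
Product = 2 * 2 * 8 * 2 * 2 = 128

128


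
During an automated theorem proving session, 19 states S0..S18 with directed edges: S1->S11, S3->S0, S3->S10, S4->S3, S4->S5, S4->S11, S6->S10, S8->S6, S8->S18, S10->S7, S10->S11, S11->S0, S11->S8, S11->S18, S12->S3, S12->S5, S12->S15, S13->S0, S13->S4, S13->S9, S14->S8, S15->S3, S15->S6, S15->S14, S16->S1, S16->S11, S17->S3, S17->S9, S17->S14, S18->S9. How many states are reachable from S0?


BFS from S0:
  layer 0: {S0}
Reachable set: {S0}
Count = 1

1


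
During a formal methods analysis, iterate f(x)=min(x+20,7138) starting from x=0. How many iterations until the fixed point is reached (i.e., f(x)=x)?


Step 1: x=0, cap=7138, increment=20
Step 2: x grows by 20 each step until capped at 7138; fixed point is x=7138
Step 3: iterations = ceil(7138/20) = 357

357


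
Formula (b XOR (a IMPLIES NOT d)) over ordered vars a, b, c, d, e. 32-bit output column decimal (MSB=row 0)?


Formula: (b XOR (a IMPLIES NOT d)) over a, b, c, d, e (32 rows)
Evaluate each row (bits = a,b,c,d,e, MSB first):
  row 0 [00000]: (0 XOR (0 IMPLIES NOT 0)) -> 1
  row 1 [00001]: (0 XOR (0 IMPLIES NOT 0)) -> 1
  row 2 [00010]: (0 XOR (0 IMPLIES NOT 1)) -> 1
  row 3 [00011]: (0 XOR (0 IMPLIES NOT 1)) -> 1
  row 4 [00100]: (0 XOR (0 IMPLIES NOT 0)) -> 1
  row 5 [00101]: (0 XOR (0 IMPLIES NOT 0)) -> 1
  row 6 [00110]: (0 XOR (0 IMPLIES NOT 1)) -> 1
  row 7 [00111]: (0 XOR (0 IMPLIES NOT 1)) -> 1
  row 8 [01000]: (1 XOR (0 IMPLIES NOT 0)) -> 0
  row 9 [01001]: (1 XOR (0 IMPLIES NOT 0)) -> 0
  row 10 [01010]: (1 XOR (0 IMPLIES NOT 1)) -> 0
  row 11 [01011]: (1 XOR (0 IMPLIES NOT 1)) -> 0
  row 12 [01100]: (1 XOR (0 IMPLIES NOT 0)) -> 0
  row 13 [01101]: (1 XOR (0 IMPLIES NOT 0)) -> 0
  row 14 [01110]: (1 XOR (0 IMPLIES NOT 1)) -> 0
  row 15 [01111]: (1 XOR (0 IMPLIES NOT 1)) -> 0
  row 16 [10000]: (0 XOR (1 IMPLIES NOT 0)) -> 1
  row 17 [10001]: (0 XOR (1 IMPLIES NOT 0)) -> 1
  row 18 [10010]: (0 XOR (1 IMPLIES NOT 1)) -> 0
  row 19 [10011]: (0 XOR (1 IMPLIES NOT 1)) -> 0
  row 20 [10100]: (0 XOR (1 IMPLIES NOT 0)) -> 1
  row 21 [10101]: (0 XOR (1 IMPLIES NOT 0)) -> 1
  row 22 [10110]: (0 XOR (1 IMPLIES NOT 1)) -> 0
  row 23 [10111]: (0 XOR (1 IMPLIES NOT 1)) -> 0
  row 24 [11000]: (1 XOR (1 IMPLIES NOT 0)) -> 0
  row 25 [11001]: (1 XOR (1 IMPLIES NOT 0)) -> 0
  row 26 [11010]: (1 XOR (1 IMPLIES NOT 1)) -> 1
  row 27 [11011]: (1 XOR (1 IMPLIES NOT 1)) -> 1
  row 28 [11100]: (1 XOR (1 IMPLIES NOT 0)) -> 0
  row 29 [11101]: (1 XOR (1 IMPLIES NOT 0)) -> 0
  row 30 [11110]: (1 XOR (1 IMPLIES NOT 1)) -> 1
  row 31 [11111]: (1 XOR (1 IMPLIES NOT 1)) -> 1
Full result column, 4 rows per line (a,b,c fixed per line; d,e runs 00..11 left to right):
  rows 0-3 [a,b,c=000]: 1111  = hex F
  rows 4-7 [a,b,c=001]: 1111  = hex F
  rows 8-11 [a,b,c=010]: 0000  = hex 0
  rows 12-15 [a,b,c=011]: 0000  = hex 0
  rows 16-19 [a,b,c=100]: 1100  = hex C
  rows 20-23 [a,b,c=101]: 1100  = hex C
  rows 24-27 [a,b,c=110]: 0011  = hex 3
  rows 28-31 [a,b,c=111]: 0011  = hex 3
Output column (row 0 .. row 31) = 11111111000000001100110000110011
Output column grouped in 4s = 1111 1111 0000 0000 1100 1100 0011 0011 = 0xFF00CC33
Convert to decimal digit by digit (value = value*16 + digit):
  F -> 15
  15*16 + 15 (F) = 255
  255*16 + 0 = 4080
  4080*16 + 0 = 65280
  65280*16 + 12 (C) = 1044492
  1044492*16 + 12 (C) = 16711884
  16711884*16 + 3 = 267390147
  267390147*16 + 3 = 4278242355
Decimal = 4278242355

4278242355


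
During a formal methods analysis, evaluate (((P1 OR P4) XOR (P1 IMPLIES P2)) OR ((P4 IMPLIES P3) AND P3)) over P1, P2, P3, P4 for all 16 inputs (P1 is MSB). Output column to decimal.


Formula: (((P1 OR P4) XOR (P1 IMPLIES P2)) OR ((P4 IMPLIES P3) AND P3)) over P1, P2, P3, P4 (16 rows)
Evaluate each row (bits = P1,P2,P3,P4, MSB first):
  row 0 [0000]: (((0 OR 0) XOR (0 IMPLIES 0)) OR ((0 IMPLIES 0) AND 0)) -> 1
  row 1 [0001]: (((0 OR 1) XOR (0 IMPLIES 0)) OR ((1 IMPLIES 0) AND 0)) -> 0
  row 2 [0010]: (((0 OR 0) XOR (0 IMPLIES 0)) OR ((0 IMPLIES 1) AND 1)) -> 1
  row 3 [0011]: (((0 OR 1) XOR (0 IMPLIES 0)) OR ((1 IMPLIES 1) AND 1)) -> 1
  row 4 [0100]: (((0 OR 0) XOR (0 IMPLIES 1)) OR ((0 IMPLIES 0) AND 0)) -> 1
  row 5 [0101]: (((0 OR 1) XOR (0 IMPLIES 1)) OR ((1 IMPLIES 0) AND 0)) -> 0
  row 6 [0110]: (((0 OR 0) XOR (0 IMPLIES 1)) OR ((0 IMPLIES 1) AND 1)) -> 1
  row 7 [0111]: (((0 OR 1) XOR (0 IMPLIES 1)) OR ((1 IMPLIES 1) AND 1)) -> 1
  row 8 [1000]: (((1 OR 0) XOR (1 IMPLIES 0)) OR ((0 IMPLIES 0) AND 0)) -> 1
  row 9 [1001]: (((1 OR 1) XOR (1 IMPLIES 0)) OR ((1 IMPLIES 0) AND 0)) -> 1
  row 10 [1010]: (((1 OR 0) XOR (1 IMPLIES 0)) OR ((0 IMPLIES 1) AND 1)) -> 1
  row 11 [1011]: (((1 OR 1) XOR (1 IMPLIES 0)) OR ((1 IMPLIES 1) AND 1)) -> 1
  row 12 [1100]: (((1 OR 0) XOR (1 IMPLIES 1)) OR ((0 IMPLIES 0) AND 0)) -> 0
  row 13 [1101]: (((1 OR 1) XOR (1 IMPLIES 1)) OR ((1 IMPLIES 0) AND 0)) -> 0
  row 14 [1110]: (((1 OR 0) XOR (1 IMPLIES 1)) OR ((0 IMPLIES 1) AND 1)) -> 1
  row 15 [1111]: (((1 OR 1) XOR (1 IMPLIES 1)) OR ((1 IMPLIES 1) AND 1)) -> 1
Full result column, 4 rows per line (P1,P2 fixed per line; P3,P4 runs 00..11 left to right):
  rows 0-3 [P1,P2=00]: 1011  = hex B
  rows 4-7 [P1,P2=01]: 1011  = hex B
  rows 8-11 [P1,P2=10]: 1111  = hex F
  rows 12-15 [P1,P2=11]: 0011  = hex 3
Output column (row 0 .. row 15) = 1011101111110011
Output column grouped in 4s = 1011 1011 1111 0011 = 0xBBF3
Convert to decimal digit by digit (value = value*16 + digit):
  B -> 11
  11*16 + 11 (B) = 187
  187*16 + 15 (F) = 3007
  3007*16 + 3 = 48115
Decimal = 48115

48115


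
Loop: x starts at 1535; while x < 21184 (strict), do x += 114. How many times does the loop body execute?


Step 1: x goes from 1535 toward 21184 by 114; the body runs while x<21184, so iterations = ceil((bound-start)/step)
Step 2: Distance=19649
Step 3: ceil(19649/114)=173

173


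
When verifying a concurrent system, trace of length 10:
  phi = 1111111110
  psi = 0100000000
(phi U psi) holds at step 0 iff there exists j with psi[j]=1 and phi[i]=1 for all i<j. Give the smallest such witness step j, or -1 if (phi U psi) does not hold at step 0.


(phi U psi) at 0: need smallest j with psi[j]=1 and phi[i]=1 for all i in [0,j).
Scan from step 0:
  step 0: phi=1, psi=0 -> continue
  step 1: psi=1 and phi held for [0,1) -> witness found
Witness step = 1

1


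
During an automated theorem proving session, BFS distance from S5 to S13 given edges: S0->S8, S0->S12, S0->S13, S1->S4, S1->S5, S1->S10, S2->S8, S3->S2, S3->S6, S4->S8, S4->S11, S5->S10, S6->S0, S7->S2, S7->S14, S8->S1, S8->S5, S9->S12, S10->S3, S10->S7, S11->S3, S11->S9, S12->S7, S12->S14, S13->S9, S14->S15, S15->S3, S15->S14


BFS layer-by-layer from S5:
  dist 0: {S5}
  dist 1: {S10}
  dist 2: {S3, S7}
  dist 3: {S2, S6, S14}
  dist 4: {S0, S8, S15}
  dist 5: {S1, S12, S13}
  -> S13 reached at distance 5
Shortest path length = 5

5


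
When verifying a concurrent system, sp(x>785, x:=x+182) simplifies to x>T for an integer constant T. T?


Formula: sp(P, x:=E) = exists old_x. (x = E[old_x/x]) AND P[old_x/x] (old_x is the value of x before the assignment; eliminate old_x by solving x = E[old_x/x] for old_x)
Step 1: Precondition P: x>785, i.e. old_x > 785
Step 2: Assignment gives x = old_x + 182, so old_x = x - 182
Step 3: Substitute into P: x - 182 > 785
Step 4: Simplify: x > 785+182 = 967

967


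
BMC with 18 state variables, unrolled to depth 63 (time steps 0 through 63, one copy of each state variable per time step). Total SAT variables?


BMC unrolls to depth k, creating one copy of each state var for steps 0..k.
Step count = 63 + 1 = 64 (steps 0 through 63)
Vars per step = 18
Total = 18 * 64 = 1152

1152


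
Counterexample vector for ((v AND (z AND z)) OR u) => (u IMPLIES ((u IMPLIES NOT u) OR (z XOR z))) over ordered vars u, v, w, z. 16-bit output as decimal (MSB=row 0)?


F1 = ((v AND (z AND z)) OR u)
F2 = (u IMPLIES ((u IMPLIES NOT u) OR (z XOR z)))
Counterexample to F1=>F2 is where F1=1 and F2=0.
Evaluate each row (bits = u,v,w,z, MSB first):
  row 0 [0000]: F1=0 F2=1 -> F1&~F2 -> 0
  row 1 [0001]: F1=0 F2=1 -> F1&~F2 -> 0
  row 2 [0010]: F1=0 F2=1 -> F1&~F2 -> 0
  row 3 [0011]: F1=0 F2=1 -> F1&~F2 -> 0
  row 4 [0100]: F1=0 F2=1 -> F1&~F2 -> 0
  row 5 [0101]: F1=1 F2=1 -> F1&~F2 -> 0
  row 6 [0110]: F1=0 F2=1 -> F1&~F2 -> 0
  row 7 [0111]: F1=1 F2=1 -> F1&~F2 -> 0
  row 8 [1000]: F1=1 F2=0 -> F1&~F2 -> 1
  row 9 [1001]: F1=1 F2=0 -> F1&~F2 -> 1
  row 10 [1010]: F1=1 F2=0 -> F1&~F2 -> 1
  row 11 [1011]: F1=1 F2=0 -> F1&~F2 -> 1
  row 12 [1100]: F1=1 F2=0 -> F1&~F2 -> 1
  row 13 [1101]: F1=1 F2=0 -> F1&~F2 -> 1
  row 14 [1110]: F1=1 F2=0 -> F1&~F2 -> 1
  row 15 [1111]: F1=1 F2=0 -> F1&~F2 -> 1
Full result column, 4 rows per line (u,v fixed per line; w,z runs 00..11 left to right):
  rows 0-3 [u,v=00]: 0000  = hex 0
  rows 4-7 [u,v=01]: 0000  = hex 0
  rows 8-11 [u,v=10]: 1111  = hex F
  rows 12-15 [u,v=11]: 1111  = hex F
Counterexample vector (row 0 .. row 15) = 0000000011111111
Output column grouped in 4s = 0000 0000 1111 1111 = 0x00FF
Convert to decimal digit by digit (value = value*16 + digit):
  0 -> 0
  0*16 + 0 = 0
  0*16 + 15 (F) = 15
  15*16 + 15 (F) = 255
Decimal = 255

255


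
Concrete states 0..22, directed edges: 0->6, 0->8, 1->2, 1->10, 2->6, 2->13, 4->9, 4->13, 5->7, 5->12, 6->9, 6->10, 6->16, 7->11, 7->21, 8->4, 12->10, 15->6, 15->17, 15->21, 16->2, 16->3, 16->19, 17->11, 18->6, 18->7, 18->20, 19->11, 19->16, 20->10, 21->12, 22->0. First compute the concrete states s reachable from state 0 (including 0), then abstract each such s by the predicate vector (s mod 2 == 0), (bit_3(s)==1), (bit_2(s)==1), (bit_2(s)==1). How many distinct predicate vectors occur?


BFS from 0:
Concrete reachable: {0, 2, 3, 4, 6, 8, 9, 10, 11, 13, 16, 19}
Abstract via predicates (s mod 2 == 0), (bit_3(s)==1), (bit_2(s)==1), (bit_2(s)==1):
  (0,0,0,0) <- {3, 19}
  (0,1,0,0) <- {9, 11}
  (0,1,1,1) <- {13}
  (1,0,0,0) <- {0, 2, 16}
  (1,0,1,1) <- {4, 6}
  (1,1,0,0) <- {8, 10}
Distinct abstract states = 6

6


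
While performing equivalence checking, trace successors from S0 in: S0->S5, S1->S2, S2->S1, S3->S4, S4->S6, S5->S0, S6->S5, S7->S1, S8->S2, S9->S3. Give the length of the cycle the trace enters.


Trace from S0 until a state repeats:
  S0 -> S5 -> S0
S0 first seen at step 0, revisited at step 2.
Cycle length = 2 - 0 = 2

2


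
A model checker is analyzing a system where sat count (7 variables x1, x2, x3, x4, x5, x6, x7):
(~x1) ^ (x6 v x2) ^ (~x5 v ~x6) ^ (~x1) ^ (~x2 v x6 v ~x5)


CNF with 5 clauses over 7 vars (128 assignments).
An assignment satisfies CNF iff every clause has >=1 true literal.
Check each row (bits = x1,x2,x3,x4,x5,x6,x7; clause T/F shown):
  row 0 [0000000]: clauses=TFTTT -> 0
  row 1 [0000001]: clauses=TFTTT -> 0
  row 2 [0000010]: clauses=TTTTT -> 1
  row 3 [0000011]: clauses=TTTTT -> 1
  row 4 [0000100]: clauses=TFTTT -> 0
  (every remaining row is evaluated the same way; all 128 results are listed next)
Full result column, 8 rows per line (x1,x2,x3,x4 fixed per line; x5,x6,x7 runs 000..111 left to right):
  rows 0-7 [x1,x2,x3,x4=0000]: 00110000  (ones: 2)
  rows 8-15 [x1,x2,x3,x4=0001]: 00110000  (ones: 2)
  rows 16-23 [x1,x2,x3,x4=0010]: 00110000  (ones: 2)
  rows 24-31 [x1,x2,x3,x4=0011]: 00110000  (ones: 2)
  rows 32-39 [x1,x2,x3,x4=0100]: 11110000  (ones: 4)
  rows 40-47 [x1,x2,x3,x4=0101]: 11110000  (ones: 4)
  rows 48-55 [x1,x2,x3,x4=0110]: 11110000  (ones: 4)
  rows 56-63 [x1,x2,x3,x4=0111]: 11110000  (ones: 4)
  rows 64-71 [x1,x2,x3,x4=1000]: 00000000  (ones: 0)
  rows 72-79 [x1,x2,x3,x4=1001]: 00000000  (ones: 0)
  rows 80-87 [x1,x2,x3,x4=1010]: 00000000  (ones: 0)
  rows 88-95 [x1,x2,x3,x4=1011]: 00000000  (ones: 0)
  rows 96-103 [x1,x2,x3,x4=1100]: 00000000  (ones: 0)
  rows 104-111 [x1,x2,x3,x4=1101]: 00000000  (ones: 0)
  rows 112-119 [x1,x2,x3,x4=1110]: 00000000  (ones: 0)
  rows 120-127 [x1,x2,x3,x4=1111]: 00000000  (ones: 0)
Satisfying assignments = 2+2+2+2+4+4+4+4+0+0+0+0+0+0+0+0 = 24

24


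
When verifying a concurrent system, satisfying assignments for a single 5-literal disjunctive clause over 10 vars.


Step 1: Total=2^10=1024
Step 2: Unsat when all 5 false: 2^5=32
Step 3: Sat=1024-32=992

992


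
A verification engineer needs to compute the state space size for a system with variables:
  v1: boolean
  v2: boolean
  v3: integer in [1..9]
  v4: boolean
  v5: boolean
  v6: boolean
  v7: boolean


State space = product of domain sizes of all variables.
Domain sizes:
  v1 (boolean): 2
  v2 (boolean): 2
  v3 (integer in [1..9]): 9
  v4 (boolean): 2
  v5 (boolean): 2
  v6 (boolean): 2
  v7 (boolean): 2
Product = 2 * 2 * 9 * 2 * 2 * 2 * 2 = 576

576


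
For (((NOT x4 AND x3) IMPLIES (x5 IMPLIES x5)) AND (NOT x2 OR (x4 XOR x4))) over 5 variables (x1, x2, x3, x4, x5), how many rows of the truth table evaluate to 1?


Formula: (((NOT x4 AND x3) IMPLIES (x5 IMPLIES x5)) AND (NOT x2 OR (x4 XOR x4))) over 5 vars (32 rows)
Evaluate each row (x1, x2, x3, x4, x5 as bits, MSB first):
  row 0 [00000]: (((NOT 0 AND 0) IMPLIES (0 IMPLIES 0)) AND (NOT 0 OR (0 XOR 0))) -> 1
  row 1 [00001]: (((NOT 0 AND 0) IMPLIES (1 IMPLIES 1)) AND (NOT 0 OR (0 XOR 0))) -> 1
  row 2 [00010]: (((NOT 1 AND 0) IMPLIES (0 IMPLIES 0)) AND (NOT 0 OR (1 XOR 1))) -> 1
  row 3 [00011]: (((NOT 1 AND 0) IMPLIES (1 IMPLIES 1)) AND (NOT 0 OR (1 XOR 1))) -> 1
  row 4 [00100]: (((NOT 0 AND 1) IMPLIES (0 IMPLIES 0)) AND (NOT 0 OR (0 XOR 0))) -> 1
  row 5 [00101]: (((NOT 0 AND 1) IMPLIES (1 IMPLIES 1)) AND (NOT 0 OR (0 XOR 0))) -> 1
  row 6 [00110]: (((NOT 1 AND 1) IMPLIES (0 IMPLIES 0)) AND (NOT 0 OR (1 XOR 1))) -> 1
  row 7 [00111]: (((NOT 1 AND 1) IMPLIES (1 IMPLIES 1)) AND (NOT 0 OR (1 XOR 1))) -> 1
  row 8 [01000]: (((NOT 0 AND 0) IMPLIES (0 IMPLIES 0)) AND (NOT 1 OR (0 XOR 0))) -> 0
  row 9 [01001]: (((NOT 0 AND 0) IMPLIES (1 IMPLIES 1)) AND (NOT 1 OR (0 XOR 0))) -> 0
  row 10 [01010]: (((NOT 1 AND 0) IMPLIES (0 IMPLIES 0)) AND (NOT 1 OR (1 XOR 1))) -> 0
  row 11 [01011]: (((NOT 1 AND 0) IMPLIES (1 IMPLIES 1)) AND (NOT 1 OR (1 XOR 1))) -> 0
  row 12 [01100]: (((NOT 0 AND 1) IMPLIES (0 IMPLIES 0)) AND (NOT 1 OR (0 XOR 0))) -> 0
  row 13 [01101]: (((NOT 0 AND 1) IMPLIES (1 IMPLIES 1)) AND (NOT 1 OR (0 XOR 0))) -> 0
  row 14 [01110]: (((NOT 1 AND 1) IMPLIES (0 IMPLIES 0)) AND (NOT 1 OR (1 XOR 1))) -> 0
  row 15 [01111]: (((NOT 1 AND 1) IMPLIES (1 IMPLIES 1)) AND (NOT 1 OR (1 XOR 1))) -> 0
  row 16 [10000]: (((NOT 0 AND 0) IMPLIES (0 IMPLIES 0)) AND (NOT 0 OR (0 XOR 0))) -> 1
  row 17 [10001]: (((NOT 0 AND 0) IMPLIES (1 IMPLIES 1)) AND (NOT 0 OR (0 XOR 0))) -> 1
  row 18 [10010]: (((NOT 1 AND 0) IMPLIES (0 IMPLIES 0)) AND (NOT 0 OR (1 XOR 1))) -> 1
  row 19 [10011]: (((NOT 1 AND 0) IMPLIES (1 IMPLIES 1)) AND (NOT 0 OR (1 XOR 1))) -> 1
  row 20 [10100]: (((NOT 0 AND 1) IMPLIES (0 IMPLIES 0)) AND (NOT 0 OR (0 XOR 0))) -> 1
  row 21 [10101]: (((NOT 0 AND 1) IMPLIES (1 IMPLIES 1)) AND (NOT 0 OR (0 XOR 0))) -> 1
  row 22 [10110]: (((NOT 1 AND 1) IMPLIES (0 IMPLIES 0)) AND (NOT 0 OR (1 XOR 1))) -> 1
  row 23 [10111]: (((NOT 1 AND 1) IMPLIES (1 IMPLIES 1)) AND (NOT 0 OR (1 XOR 1))) -> 1
  row 24 [11000]: (((NOT 0 AND 0) IMPLIES (0 IMPLIES 0)) AND (NOT 1 OR (0 XOR 0))) -> 0
  row 25 [11001]: (((NOT 0 AND 0) IMPLIES (1 IMPLIES 1)) AND (NOT 1 OR (0 XOR 0))) -> 0
  row 26 [11010]: (((NOT 1 AND 0) IMPLIES (0 IMPLIES 0)) AND (NOT 1 OR (1 XOR 1))) -> 0
  row 27 [11011]: (((NOT 1 AND 0) IMPLIES (1 IMPLIES 1)) AND (NOT 1 OR (1 XOR 1))) -> 0
  row 28 [11100]: (((NOT 0 AND 1) IMPLIES (0 IMPLIES 0)) AND (NOT 1 OR (0 XOR 0))) -> 0
  row 29 [11101]: (((NOT 0 AND 1) IMPLIES (1 IMPLIES 1)) AND (NOT 1 OR (0 XOR 0))) -> 0
  row 30 [11110]: (((NOT 1 AND 1) IMPLIES (0 IMPLIES 0)) AND (NOT 1 OR (1 XOR 1))) -> 0
  row 31 [11111]: (((NOT 1 AND 1) IMPLIES (1 IMPLIES 1)) AND (NOT 1 OR (1 XOR 1))) -> 0
Full result column, 8 rows per line (x1,x2 fixed per line; x3,x4,x5 runs 000..111 left to right):
  rows 0-7 [x1,x2=00]: 11111111  (ones: 8)
  rows 8-15 [x1,x2=01]: 00000000  (ones: 0)
  rows 16-23 [x1,x2=10]: 11111111  (ones: 8)
  rows 24-31 [x1,x2=11]: 00000000  (ones: 0)
Count of 1-rows = 8+0+8+0 = 16

16


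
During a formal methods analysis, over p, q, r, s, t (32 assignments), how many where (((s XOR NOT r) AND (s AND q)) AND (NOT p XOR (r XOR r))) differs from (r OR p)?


F1 = (((s XOR NOT r) AND (s AND q)) AND (NOT p XOR (r XOR r)))
F2 = (r OR p)
Evaluate both on each of 32 rows (bits = p,q,r,s,t):
  row 0 [00000]: F1=0 F2=0 -> 0
  row 1 [00001]: F1=0 F2=0 -> 0
  row 2 [00010]: F1=0 F2=0 -> 0
  row 3 [00011]: F1=0 F2=0 -> 0
  row 4 [00100]: F1=0 F2=1 (differ) -> 1
  row 5 [00101]: F1=0 F2=1 (differ) -> 1
  row 6 [00110]: F1=0 F2=1 (differ) -> 1
  row 7 [00111]: F1=0 F2=1 (differ) -> 1
  row 8 [01000]: F1=0 F2=0 -> 0
  row 9 [01001]: F1=0 F2=0 -> 0
  row 10 [01010]: F1=0 F2=0 -> 0
  row 11 [01011]: F1=0 F2=0 -> 0
  row 12 [01100]: F1=0 F2=1 (differ) -> 1
  row 13 [01101]: F1=0 F2=1 (differ) -> 1
  row 14 [01110]: F1=1 F2=1 -> 0
  row 15 [01111]: F1=1 F2=1 -> 0
  row 16 [10000]: F1=0 F2=1 (differ) -> 1
  row 17 [10001]: F1=0 F2=1 (differ) -> 1
  row 18 [10010]: F1=0 F2=1 (differ) -> 1
  row 19 [10011]: F1=0 F2=1 (differ) -> 1
  row 20 [10100]: F1=0 F2=1 (differ) -> 1
  row 21 [10101]: F1=0 F2=1 (differ) -> 1
  row 22 [10110]: F1=0 F2=1 (differ) -> 1
  row 23 [10111]: F1=0 F2=1 (differ) -> 1
  row 24 [11000]: F1=0 F2=1 (differ) -> 1
  row 25 [11001]: F1=0 F2=1 (differ) -> 1
  row 26 [11010]: F1=0 F2=1 (differ) -> 1
  row 27 [11011]: F1=0 F2=1 (differ) -> 1
  row 28 [11100]: F1=0 F2=1 (differ) -> 1
  row 29 [11101]: F1=0 F2=1 (differ) -> 1
  row 30 [11110]: F1=0 F2=1 (differ) -> 1
  row 31 [11111]: F1=0 F2=1 (differ) -> 1
Full result column, 8 rows per line (p,q fixed per line; r,s,t runs 000..111 left to right):
  rows 0-7 [p,q=00]: 00001111  (ones: 4)
  rows 8-15 [p,q=01]: 00001100  (ones: 2)
  rows 16-23 [p,q=10]: 11111111  (ones: 8)
  rows 24-31 [p,q=11]: 11111111  (ones: 8)
Disagreements = 4+2+8+8 = 22

22


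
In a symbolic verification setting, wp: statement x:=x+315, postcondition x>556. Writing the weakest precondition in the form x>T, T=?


Formula: wp(x:=E, P) = P[E/x] (substitute E for x in postcondition)
Step 1: Postcondition: x>556
Step 2: Substitute x+315 for x: x+315>556
Step 3: Solve for x: x > 556-315 = 241

241


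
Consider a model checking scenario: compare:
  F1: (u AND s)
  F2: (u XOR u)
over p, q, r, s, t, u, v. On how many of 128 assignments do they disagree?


F1 = (u AND s)
F2 = (u XOR u)
Evaluate both on each of 128 rows (bits = p,q,r,s,t,u,v):
  row 0 [0000000]: F1=0 F2=0 -> 0
  row 1 [0000001]: F1=0 F2=0 -> 0
  row 2 [0000010]: F1=0 F2=0 -> 0
  row 3 [0000011]: F1=0 F2=0 -> 0
  row 4 [0000100]: F1=0 F2=0 -> 0
  (every remaining row is evaluated the same way; all 128 results are listed next)
Full result column, 8 rows per line (p,q,r,s fixed per line; t,u,v runs 000..111 left to right):
  rows 0-7 [p,q,r,s=0000]: 00000000  (ones: 0)
  rows 8-15 [p,q,r,s=0001]: 00110011  (ones: 4)
  rows 16-23 [p,q,r,s=0010]: 00000000  (ones: 0)
  rows 24-31 [p,q,r,s=0011]: 00110011  (ones: 4)
  rows 32-39 [p,q,r,s=0100]: 00000000  (ones: 0)
  rows 40-47 [p,q,r,s=0101]: 00110011  (ones: 4)
  rows 48-55 [p,q,r,s=0110]: 00000000  (ones: 0)
  rows 56-63 [p,q,r,s=0111]: 00110011  (ones: 4)
  rows 64-71 [p,q,r,s=1000]: 00000000  (ones: 0)
  rows 72-79 [p,q,r,s=1001]: 00110011  (ones: 4)
  rows 80-87 [p,q,r,s=1010]: 00000000  (ones: 0)
  rows 88-95 [p,q,r,s=1011]: 00110011  (ones: 4)
  rows 96-103 [p,q,r,s=1100]: 00000000  (ones: 0)
  rows 104-111 [p,q,r,s=1101]: 00110011  (ones: 4)
  rows 112-119 [p,q,r,s=1110]: 00000000  (ones: 0)
  rows 120-127 [p,q,r,s=1111]: 00110011  (ones: 4)
Disagreements = 0+4+0+4+0+4+0+4+0+4+0+4+0+4+0+4 = 32

32


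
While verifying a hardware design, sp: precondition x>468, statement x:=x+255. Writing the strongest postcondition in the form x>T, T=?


Formula: sp(P, x:=E) = exists old_x. (x = E[old_x/x]) AND P[old_x/x] (old_x is the value of x before the assignment; eliminate old_x by solving x = E[old_x/x] for old_x)
Step 1: Precondition P: x>468, i.e. old_x > 468
Step 2: Assignment gives x = old_x + 255, so old_x = x - 255
Step 3: Substitute into P: x - 255 > 468
Step 4: Simplify: x > 468+255 = 723

723


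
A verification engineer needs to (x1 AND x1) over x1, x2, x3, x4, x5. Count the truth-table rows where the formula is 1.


Formula: (x1 AND x1) over 5 vars (32 rows)
Evaluate each row (x1, x2, x3, x4, x5 as bits, MSB first):
  row 0 [00000]: (0 AND 0) -> 0
  row 1 [00001]: (0 AND 0) -> 0
  row 2 [00010]: (0 AND 0) -> 0
  row 3 [00011]: (0 AND 0) -> 0
  row 4 [00100]: (0 AND 0) -> 0
  row 5 [00101]: (0 AND 0) -> 0
  row 6 [00110]: (0 AND 0) -> 0
  row 7 [00111]: (0 AND 0) -> 0
  row 8 [01000]: (0 AND 0) -> 0
  row 9 [01001]: (0 AND 0) -> 0
  row 10 [01010]: (0 AND 0) -> 0
  row 11 [01011]: (0 AND 0) -> 0
  row 12 [01100]: (0 AND 0) -> 0
  row 13 [01101]: (0 AND 0) -> 0
  row 14 [01110]: (0 AND 0) -> 0
  row 15 [01111]: (0 AND 0) -> 0
  row 16 [10000]: (1 AND 1) -> 1
  row 17 [10001]: (1 AND 1) -> 1
  row 18 [10010]: (1 AND 1) -> 1
  row 19 [10011]: (1 AND 1) -> 1
  row 20 [10100]: (1 AND 1) -> 1
  row 21 [10101]: (1 AND 1) -> 1
  row 22 [10110]: (1 AND 1) -> 1
  row 23 [10111]: (1 AND 1) -> 1
  row 24 [11000]: (1 AND 1) -> 1
  row 25 [11001]: (1 AND 1) -> 1
  row 26 [11010]: (1 AND 1) -> 1
  row 27 [11011]: (1 AND 1) -> 1
  row 28 [11100]: (1 AND 1) -> 1
  row 29 [11101]: (1 AND 1) -> 1
  row 30 [11110]: (1 AND 1) -> 1
  row 31 [11111]: (1 AND 1) -> 1
Full result column, 8 rows per line (x1,x2 fixed per line; x3,x4,x5 runs 000..111 left to right):
  rows 0-7 [x1,x2=00]: 00000000  (ones: 0)
  rows 8-15 [x1,x2=01]: 00000000  (ones: 0)
  rows 16-23 [x1,x2=10]: 11111111  (ones: 8)
  rows 24-31 [x1,x2=11]: 11111111  (ones: 8)
Count of 1-rows = 0+0+8+8 = 16

16


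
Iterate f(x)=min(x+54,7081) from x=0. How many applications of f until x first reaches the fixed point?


Step 1: x=0, cap=7081, increment=54
Step 2: x grows by 54 each step until capped at 7081; fixed point is x=7081
Step 3: iterations = ceil(7081/54) = 132

132


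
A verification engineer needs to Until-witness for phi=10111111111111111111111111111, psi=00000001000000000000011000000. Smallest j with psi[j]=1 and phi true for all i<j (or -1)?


(phi U psi) at 0: need smallest j with psi[j]=1 and phi[i]=1 for all i in [0,j).
Scan from step 0:
  step 0: phi=1, psi=0 -> continue
  step 1: phi=0 -> phi-prefix broken from here
  step 7: psi=1 but phi already failed -> not a witness
  step 21: psi=1 but phi already failed -> not a witness
  step 22: psi=1 but phi already failed -> not a witness
  end of trace: no witness -> -1
Witness step = -1

-1


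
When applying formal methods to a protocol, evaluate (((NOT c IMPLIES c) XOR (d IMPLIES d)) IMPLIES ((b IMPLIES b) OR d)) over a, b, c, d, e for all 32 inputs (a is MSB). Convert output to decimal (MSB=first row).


Formula: (((NOT c IMPLIES c) XOR (d IMPLIES d)) IMPLIES ((b IMPLIES b) OR d)) over a, b, c, d, e (32 rows)
Evaluate each row (bits = a,b,c,d,e, MSB first):
  row 0 [00000]: (((NOT 0 IMPLIES 0) XOR (0 IMPLIES 0)) IMPLIES ((0 IMPLIES 0) OR 0)) -> 1
  row 1 [00001]: (((NOT 0 IMPLIES 0) XOR (0 IMPLIES 0)) IMPLIES ((0 IMPLIES 0) OR 0)) -> 1
  row 2 [00010]: (((NOT 0 IMPLIES 0) XOR (1 IMPLIES 1)) IMPLIES ((0 IMPLIES 0) OR 1)) -> 1
  row 3 [00011]: (((NOT 0 IMPLIES 0) XOR (1 IMPLIES 1)) IMPLIES ((0 IMPLIES 0) OR 1)) -> 1
  row 4 [00100]: (((NOT 1 IMPLIES 1) XOR (0 IMPLIES 0)) IMPLIES ((0 IMPLIES 0) OR 0)) -> 1
  row 5 [00101]: (((NOT 1 IMPLIES 1) XOR (0 IMPLIES 0)) IMPLIES ((0 IMPLIES 0) OR 0)) -> 1
  row 6 [00110]: (((NOT 1 IMPLIES 1) XOR (1 IMPLIES 1)) IMPLIES ((0 IMPLIES 0) OR 1)) -> 1
  row 7 [00111]: (((NOT 1 IMPLIES 1) XOR (1 IMPLIES 1)) IMPLIES ((0 IMPLIES 0) OR 1)) -> 1
  row 8 [01000]: (((NOT 0 IMPLIES 0) XOR (0 IMPLIES 0)) IMPLIES ((1 IMPLIES 1) OR 0)) -> 1
  row 9 [01001]: (((NOT 0 IMPLIES 0) XOR (0 IMPLIES 0)) IMPLIES ((1 IMPLIES 1) OR 0)) -> 1
  row 10 [01010]: (((NOT 0 IMPLIES 0) XOR (1 IMPLIES 1)) IMPLIES ((1 IMPLIES 1) OR 1)) -> 1
  row 11 [01011]: (((NOT 0 IMPLIES 0) XOR (1 IMPLIES 1)) IMPLIES ((1 IMPLIES 1) OR 1)) -> 1
  row 12 [01100]: (((NOT 1 IMPLIES 1) XOR (0 IMPLIES 0)) IMPLIES ((1 IMPLIES 1) OR 0)) -> 1
  row 13 [01101]: (((NOT 1 IMPLIES 1) XOR (0 IMPLIES 0)) IMPLIES ((1 IMPLIES 1) OR 0)) -> 1
  row 14 [01110]: (((NOT 1 IMPLIES 1) XOR (1 IMPLIES 1)) IMPLIES ((1 IMPLIES 1) OR 1)) -> 1
  row 15 [01111]: (((NOT 1 IMPLIES 1) XOR (1 IMPLIES 1)) IMPLIES ((1 IMPLIES 1) OR 1)) -> 1
  row 16 [10000]: (((NOT 0 IMPLIES 0) XOR (0 IMPLIES 0)) IMPLIES ((0 IMPLIES 0) OR 0)) -> 1
  row 17 [10001]: (((NOT 0 IMPLIES 0) XOR (0 IMPLIES 0)) IMPLIES ((0 IMPLIES 0) OR 0)) -> 1
  row 18 [10010]: (((NOT 0 IMPLIES 0) XOR (1 IMPLIES 1)) IMPLIES ((0 IMPLIES 0) OR 1)) -> 1
  row 19 [10011]: (((NOT 0 IMPLIES 0) XOR (1 IMPLIES 1)) IMPLIES ((0 IMPLIES 0) OR 1)) -> 1
  row 20 [10100]: (((NOT 1 IMPLIES 1) XOR (0 IMPLIES 0)) IMPLIES ((0 IMPLIES 0) OR 0)) -> 1
  row 21 [10101]: (((NOT 1 IMPLIES 1) XOR (0 IMPLIES 0)) IMPLIES ((0 IMPLIES 0) OR 0)) -> 1
  row 22 [10110]: (((NOT 1 IMPLIES 1) XOR (1 IMPLIES 1)) IMPLIES ((0 IMPLIES 0) OR 1)) -> 1
  row 23 [10111]: (((NOT 1 IMPLIES 1) XOR (1 IMPLIES 1)) IMPLIES ((0 IMPLIES 0) OR 1)) -> 1
  row 24 [11000]: (((NOT 0 IMPLIES 0) XOR (0 IMPLIES 0)) IMPLIES ((1 IMPLIES 1) OR 0)) -> 1
  row 25 [11001]: (((NOT 0 IMPLIES 0) XOR (0 IMPLIES 0)) IMPLIES ((1 IMPLIES 1) OR 0)) -> 1
  row 26 [11010]: (((NOT 0 IMPLIES 0) XOR (1 IMPLIES 1)) IMPLIES ((1 IMPLIES 1) OR 1)) -> 1
  row 27 [11011]: (((NOT 0 IMPLIES 0) XOR (1 IMPLIES 1)) IMPLIES ((1 IMPLIES 1) OR 1)) -> 1
  row 28 [11100]: (((NOT 1 IMPLIES 1) XOR (0 IMPLIES 0)) IMPLIES ((1 IMPLIES 1) OR 0)) -> 1
  row 29 [11101]: (((NOT 1 IMPLIES 1) XOR (0 IMPLIES 0)) IMPLIES ((1 IMPLIES 1) OR 0)) -> 1
  row 30 [11110]: (((NOT 1 IMPLIES 1) XOR (1 IMPLIES 1)) IMPLIES ((1 IMPLIES 1) OR 1)) -> 1
  row 31 [11111]: (((NOT 1 IMPLIES 1) XOR (1 IMPLIES 1)) IMPLIES ((1 IMPLIES 1) OR 1)) -> 1
Full result column, 4 rows per line (a,b,c fixed per line; d,e runs 00..11 left to right):
  rows 0-3 [a,b,c=000]: 1111  = hex F
  rows 4-7 [a,b,c=001]: 1111  = hex F
  rows 8-11 [a,b,c=010]: 1111  = hex F
  rows 12-15 [a,b,c=011]: 1111  = hex F
  rows 16-19 [a,b,c=100]: 1111  = hex F
  rows 20-23 [a,b,c=101]: 1111  = hex F
  rows 24-27 [a,b,c=110]: 1111  = hex F
  rows 28-31 [a,b,c=111]: 1111  = hex F
Output column (row 0 .. row 31) = 11111111111111111111111111111111
Output column grouped in 4s = 1111 1111 1111 1111 1111 1111 1111 1111 = 0xFFFFFFFF
Convert to decimal digit by digit (value = value*16 + digit):
  F -> 15
  15*16 + 15 (F) = 255
  255*16 + 15 (F) = 4095
  4095*16 + 15 (F) = 65535
  65535*16 + 15 (F) = 1048575
  1048575*16 + 15 (F) = 16777215
  16777215*16 + 15 (F) = 268435455
  268435455*16 + 15 (F) = 4294967295
Decimal = 4294967295

4294967295


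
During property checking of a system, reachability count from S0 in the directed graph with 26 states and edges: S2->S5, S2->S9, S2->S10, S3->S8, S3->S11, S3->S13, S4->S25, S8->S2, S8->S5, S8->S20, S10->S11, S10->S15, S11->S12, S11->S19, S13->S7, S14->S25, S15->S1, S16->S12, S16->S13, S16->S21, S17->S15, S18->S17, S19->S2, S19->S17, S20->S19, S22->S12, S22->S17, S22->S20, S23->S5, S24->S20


BFS from S0:
  layer 0: {S0}
Reachable set: {S0}
Count = 1

1


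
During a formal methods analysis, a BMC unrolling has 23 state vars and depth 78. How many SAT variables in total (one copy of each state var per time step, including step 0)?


BMC unrolls to depth k, creating one copy of each state var for steps 0..k.
Step count = 78 + 1 = 79 (steps 0 through 78)
Vars per step = 23
Total = 23 * 79 = 1817

1817


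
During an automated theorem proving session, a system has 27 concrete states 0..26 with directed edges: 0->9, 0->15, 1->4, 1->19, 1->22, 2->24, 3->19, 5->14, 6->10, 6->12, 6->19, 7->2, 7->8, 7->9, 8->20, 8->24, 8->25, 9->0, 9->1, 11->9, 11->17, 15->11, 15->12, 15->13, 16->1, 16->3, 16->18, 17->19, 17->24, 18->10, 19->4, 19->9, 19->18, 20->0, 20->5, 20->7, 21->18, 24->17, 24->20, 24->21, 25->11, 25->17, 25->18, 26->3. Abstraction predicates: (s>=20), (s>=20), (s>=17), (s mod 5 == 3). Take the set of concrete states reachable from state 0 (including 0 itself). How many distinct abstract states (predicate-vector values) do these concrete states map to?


BFS from 0:
Concrete reachable: {0, 1, 2, 4, 5, 7, 8, 9, 10, 11, 12, 13, 14, 15, 17, 18, 19, 20, 21, 22, 24, 25}
Abstract via predicates (s>=20), (s>=20), (s>=17), (s mod 5 == 3):
  (0,0,0,0) <- {0, 1, 2, 4, 5, 7, 9, 10, 11, 12, 14, 15}
  (0,0,0,1) <- {8, 13}
  (0,0,1,0) <- {17, 19}
  (0,0,1,1) <- {18}
  (1,1,1,0) <- {20, 21, 22, 24, 25}
Distinct abstract states = 5

5


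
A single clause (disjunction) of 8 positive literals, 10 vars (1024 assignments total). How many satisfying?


Step 1: Total=2^10=1024
Step 2: Unsat when all 8 false: 2^2=4
Step 3: Sat=1024-4=1020

1020


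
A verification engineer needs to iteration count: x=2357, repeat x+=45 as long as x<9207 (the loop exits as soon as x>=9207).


Step 1: x goes from 2357 toward 9207 by 45; the body runs while x<9207, so iterations = ceil((bound-start)/step)
Step 2: Distance=6850
Step 3: ceil(6850/45)=153

153


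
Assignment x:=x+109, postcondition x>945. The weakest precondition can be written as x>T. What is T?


Formula: wp(x:=E, P) = P[E/x] (substitute E for x in postcondition)
Step 1: Postcondition: x>945
Step 2: Substitute x+109 for x: x+109>945
Step 3: Solve for x: x > 945-109 = 836

836


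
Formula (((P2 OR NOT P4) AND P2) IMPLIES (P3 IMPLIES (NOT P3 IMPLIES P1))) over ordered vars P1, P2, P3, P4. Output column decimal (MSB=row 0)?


Formula: (((P2 OR NOT P4) AND P2) IMPLIES (P3 IMPLIES (NOT P3 IMPLIES P1))) over P1, P2, P3, P4 (16 rows)
Evaluate each row (bits = P1,P2,P3,P4, MSB first):
  row 0 [0000]: (((0 OR NOT 0) AND 0) IMPLIES (0 IMPLIES (NOT 0 IMPLIES 0))) -> 1
  row 1 [0001]: (((0 OR NOT 1) AND 0) IMPLIES (0 IMPLIES (NOT 0 IMPLIES 0))) -> 1
  row 2 [0010]: (((0 OR NOT 0) AND 0) IMPLIES (1 IMPLIES (NOT 1 IMPLIES 0))) -> 1
  row 3 [0011]: (((0 OR NOT 1) AND 0) IMPLIES (1 IMPLIES (NOT 1 IMPLIES 0))) -> 1
  row 4 [0100]: (((1 OR NOT 0) AND 1) IMPLIES (0 IMPLIES (NOT 0 IMPLIES 0))) -> 1
  row 5 [0101]: (((1 OR NOT 1) AND 1) IMPLIES (0 IMPLIES (NOT 0 IMPLIES 0))) -> 1
  row 6 [0110]: (((1 OR NOT 0) AND 1) IMPLIES (1 IMPLIES (NOT 1 IMPLIES 0))) -> 1
  row 7 [0111]: (((1 OR NOT 1) AND 1) IMPLIES (1 IMPLIES (NOT 1 IMPLIES 0))) -> 1
  row 8 [1000]: (((0 OR NOT 0) AND 0) IMPLIES (0 IMPLIES (NOT 0 IMPLIES 1))) -> 1
  row 9 [1001]: (((0 OR NOT 1) AND 0) IMPLIES (0 IMPLIES (NOT 0 IMPLIES 1))) -> 1
  row 10 [1010]: (((0 OR NOT 0) AND 0) IMPLIES (1 IMPLIES (NOT 1 IMPLIES 1))) -> 1
  row 11 [1011]: (((0 OR NOT 1) AND 0) IMPLIES (1 IMPLIES (NOT 1 IMPLIES 1))) -> 1
  row 12 [1100]: (((1 OR NOT 0) AND 1) IMPLIES (0 IMPLIES (NOT 0 IMPLIES 1))) -> 1
  row 13 [1101]: (((1 OR NOT 1) AND 1) IMPLIES (0 IMPLIES (NOT 0 IMPLIES 1))) -> 1
  row 14 [1110]: (((1 OR NOT 0) AND 1) IMPLIES (1 IMPLIES (NOT 1 IMPLIES 1))) -> 1
  row 15 [1111]: (((1 OR NOT 1) AND 1) IMPLIES (1 IMPLIES (NOT 1 IMPLIES 1))) -> 1
Full result column, 4 rows per line (P1,P2 fixed per line; P3,P4 runs 00..11 left to right):
  rows 0-3 [P1,P2=00]: 1111  = hex F
  rows 4-7 [P1,P2=01]: 1111  = hex F
  rows 8-11 [P1,P2=10]: 1111  = hex F
  rows 12-15 [P1,P2=11]: 1111  = hex F
Output column (row 0 .. row 15) = 1111111111111111
Output column grouped in 4s = 1111 1111 1111 1111 = 0xFFFF
Convert to decimal digit by digit (value = value*16 + digit):
  F -> 15
  15*16 + 15 (F) = 255
  255*16 + 15 (F) = 4095
  4095*16 + 15 (F) = 65535
Decimal = 65535

65535
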